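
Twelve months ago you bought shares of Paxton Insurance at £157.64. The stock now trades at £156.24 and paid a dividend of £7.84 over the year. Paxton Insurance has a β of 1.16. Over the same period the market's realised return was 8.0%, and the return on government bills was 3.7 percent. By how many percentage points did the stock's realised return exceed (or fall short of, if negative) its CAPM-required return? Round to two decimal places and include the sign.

Realised HPR = (P1 + D1 − P0) / P0 = (156.24 + 7.84 − 157.64) / 157.64 = 6.44 / 157.64 = 4.0853%
MRP = 8.0% − 3.7% = 4.30%
CAPM required = R_f + β·MRP = 3.7% + 1.16 × 4.3% = 8.6880%
α = realised − required = 4.0853% − 8.6880% = -4.60%

-4.60%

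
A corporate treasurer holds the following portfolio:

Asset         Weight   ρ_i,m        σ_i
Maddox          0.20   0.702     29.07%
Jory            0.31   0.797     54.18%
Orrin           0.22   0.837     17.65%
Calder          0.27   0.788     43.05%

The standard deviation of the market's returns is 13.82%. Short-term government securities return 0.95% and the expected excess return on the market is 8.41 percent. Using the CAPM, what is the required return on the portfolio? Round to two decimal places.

β_Maddox = 0.702 × 29.07% / 13.82% = 1.4766
β_Jory = 0.797 × 54.18% / 13.82% = 3.1246
β_Orrin = 0.837 × 17.65% / 13.82% = 1.0690
β_Calder = 0.788 × 43.05% / 13.82% = 2.4547
β_P = Σ w_i β_i = 0.20×1.4766 + 0.31×3.1246 + 0.22×1.0690 + 0.27×2.4547 = 2.1619
E(R_P) = R_f + β_P × MRP = 0.95% + 2.1619 × 8.41% = 19.13%

19.13%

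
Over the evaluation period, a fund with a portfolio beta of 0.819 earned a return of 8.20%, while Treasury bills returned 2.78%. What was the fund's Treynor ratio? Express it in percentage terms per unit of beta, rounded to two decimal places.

Treynor = (R_P − R_f) / β_P = (8.20% − 2.78%) / 0.8190 = 5.42% / 0.8190 = 6.62%

6.62%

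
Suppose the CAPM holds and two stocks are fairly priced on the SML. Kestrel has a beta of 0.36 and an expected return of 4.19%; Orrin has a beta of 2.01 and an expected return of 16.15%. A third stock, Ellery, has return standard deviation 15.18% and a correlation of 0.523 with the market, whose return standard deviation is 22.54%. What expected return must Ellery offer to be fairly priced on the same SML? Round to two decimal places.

4.13%

MRP = (16.15% − 4.19%) / (2.01 − 0.36) = 7.2485%
R_f = 4.19% − 0.36 × 7.2485% = 1.5805%
β_Ellery = ρ·σ_i/σ_m = 0.523 × 15.18 / 22.54 = 0.3522
E(R_Ellery) = R_f + β × MRP = 1.5805% + 0.3522 × 7.2485% = 4.13%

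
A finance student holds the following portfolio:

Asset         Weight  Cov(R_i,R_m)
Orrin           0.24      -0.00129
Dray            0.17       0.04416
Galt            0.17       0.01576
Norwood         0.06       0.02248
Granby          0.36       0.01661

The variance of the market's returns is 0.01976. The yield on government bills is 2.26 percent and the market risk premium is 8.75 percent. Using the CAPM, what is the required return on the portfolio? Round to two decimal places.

β_Orrin = -0.00129 / 0.01976 = -0.0653
β_Dray = 0.04416 / 0.01976 = 2.2348
β_Galt = 0.01576 / 0.01976 = 0.7976
β_Norwood = 0.02248 / 0.01976 = 1.1377
β_Granby = 0.01661 / 0.01976 = 0.8406
β_P = Σ w_i β_i = 0.24×-0.0653 + 0.17×2.2348 + 0.17×0.7976 + 0.06×1.1377 + 0.36×0.8406 = 0.8707
E(R_P) = R_f + β_P × MRP = 2.26% + 0.8707 × 8.75% = 9.88%

9.88%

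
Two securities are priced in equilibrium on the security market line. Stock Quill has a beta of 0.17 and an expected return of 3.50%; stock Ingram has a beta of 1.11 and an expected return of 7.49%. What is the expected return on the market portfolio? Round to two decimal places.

Both satisfy E(R) = R_f + β·MRP, so the slope of the SML is
MRP = (7.49% − 3.50%) / (1.11 − 0.17) = 3.99% / 0.94 = 4.2447%
R_f = E(R_Quill) − β_Quill·MRP = 3.50% − 0.17 × 4.2447% = 2.7784%
E(R_m) = R_f + MRP = 2.7784% + 4.2447% = 7.02%

7.02%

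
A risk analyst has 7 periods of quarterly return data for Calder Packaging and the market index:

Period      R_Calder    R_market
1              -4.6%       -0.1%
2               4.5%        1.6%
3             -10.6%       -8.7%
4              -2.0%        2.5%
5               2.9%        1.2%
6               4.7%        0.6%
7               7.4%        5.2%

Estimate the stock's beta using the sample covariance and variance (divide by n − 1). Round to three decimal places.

Mean R_i = (-4.6 + 4.5 − 10.6 − 2.0 + 2.9 + 4.7 + 7.4) / 7 = 0.3286%
Mean R_m = (-0.1 + 1.6 − 8.7 + 2.5 + 1.2 + 0.6 + 5.2) / 7 = 0.3286%
Σ(R_i − R̄_i)(R_m − R̄_m) = 138.9043  ⇒  Cov = 138.9043 / 6 = 23.1507
Σ(R_m − R̄_m)² = 112.5943  ⇒  Var(R_m) = 112.5943 / 6 = 18.7657
β = Cov / Var(R_m) = 23.1507 / 18.7657 = 1.2337

1.234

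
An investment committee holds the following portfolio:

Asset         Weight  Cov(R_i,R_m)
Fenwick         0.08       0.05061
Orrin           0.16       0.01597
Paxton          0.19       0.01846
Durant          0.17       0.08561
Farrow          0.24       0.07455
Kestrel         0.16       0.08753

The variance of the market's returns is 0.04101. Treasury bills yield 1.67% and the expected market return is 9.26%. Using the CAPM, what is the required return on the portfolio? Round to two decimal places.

12.14%

β_Fenwick = 0.05061 / 0.04101 = 1.2341
β_Orrin = 0.01597 / 0.04101 = 0.3894
β_Paxton = 0.01846 / 0.04101 = 0.4501
β_Durant = 0.08561 / 0.04101 = 2.0875
β_Farrow = 0.07455 / 0.04101 = 1.8178
β_Kestrel = 0.08753 / 0.04101 = 2.1344
β_P = Σ w_i β_i = 0.08×1.2341 + 0.16×0.3894 + 0.19×0.4501 + 0.17×2.0875 + 0.24×1.8178 + 0.16×2.1344 = 1.3792
MRP = 9.26% − 1.67% = 7.59%
E(R_P) = R_f + β_P × MRP = 1.67% + 1.3792 × 7.59% = 12.14%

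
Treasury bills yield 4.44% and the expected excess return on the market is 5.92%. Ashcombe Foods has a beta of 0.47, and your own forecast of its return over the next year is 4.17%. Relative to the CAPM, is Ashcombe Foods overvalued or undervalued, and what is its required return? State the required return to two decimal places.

Required return = R_f + β·MRP = 4.44% + 0.47 × 5.92% = 7.22%
Forecast 4.17% < required 7.22% → the stock plots below the SML → overvalued.

Overvalued; required return 7.22%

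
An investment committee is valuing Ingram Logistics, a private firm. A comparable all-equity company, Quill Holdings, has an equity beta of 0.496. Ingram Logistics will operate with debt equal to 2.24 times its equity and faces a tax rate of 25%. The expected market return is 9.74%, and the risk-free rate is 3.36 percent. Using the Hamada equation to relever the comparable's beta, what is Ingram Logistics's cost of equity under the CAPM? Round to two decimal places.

β_L = β_U × [1 + (1 − t)(D/E)] = 0.496 × [1 + (1 − 0.25) × 2.24]
    = 0.496 × [1 + 0.75 × 2.24] = 0.496 × 2.6800 = 1.3293
MRP = 9.74% − 3.36% = 6.38%
E(R) = R_f + β_L × MRP = 3.36% + 1.3293 × 6.38% = 11.84%

11.84%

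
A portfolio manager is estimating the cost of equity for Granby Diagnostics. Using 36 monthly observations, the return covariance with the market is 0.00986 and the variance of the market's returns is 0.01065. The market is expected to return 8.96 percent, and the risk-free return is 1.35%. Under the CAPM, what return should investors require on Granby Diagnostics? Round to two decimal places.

8.40%

β = Cov(R_i, R_m) / Var(R_m) = 0.00986 / 0.01065 = 0.9258
MRP = 8.96% − 1.35% = 7.61%
E(R) = R_f + β × MRP = 1.35% + 0.9258 × 7.61% = 8.40%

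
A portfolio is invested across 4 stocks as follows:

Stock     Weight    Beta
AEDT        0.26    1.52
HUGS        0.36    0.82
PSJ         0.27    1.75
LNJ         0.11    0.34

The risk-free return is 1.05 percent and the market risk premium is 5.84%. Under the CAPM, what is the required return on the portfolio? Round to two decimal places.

8.06%

β_P = Σ w_i β_i = 0.26×1.52 + 0.36×0.82 + 0.27×1.75 + 0.11×0.34 = 1.2003
E(R_P) = R_f + β_P × MRP = 1.05% + 1.2003 × 5.84% = 8.06%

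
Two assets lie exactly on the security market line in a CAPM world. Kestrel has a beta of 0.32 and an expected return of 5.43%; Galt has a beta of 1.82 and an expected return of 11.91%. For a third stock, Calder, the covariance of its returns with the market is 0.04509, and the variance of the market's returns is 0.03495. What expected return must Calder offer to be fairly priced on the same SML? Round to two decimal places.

MRP = (11.91% − 5.43%) / (1.82 − 0.32) = 4.3200%
R_f = 5.43% − 0.32 × 4.3200% = 4.0476%
β_Calder = Cov / Var(R_m) = 0.04509 / 0.03495 = 1.2901
E(R_Calder) = R_f + β × MRP = 4.0476% + 1.2901 × 4.3200% = 9.62%

9.62%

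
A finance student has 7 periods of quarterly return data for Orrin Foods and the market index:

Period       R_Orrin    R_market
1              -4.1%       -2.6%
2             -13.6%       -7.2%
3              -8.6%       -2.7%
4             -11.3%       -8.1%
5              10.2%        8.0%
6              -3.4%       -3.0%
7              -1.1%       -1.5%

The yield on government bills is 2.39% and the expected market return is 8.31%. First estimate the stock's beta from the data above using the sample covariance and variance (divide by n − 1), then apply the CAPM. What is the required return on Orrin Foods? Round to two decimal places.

Mean R_i = (-4.1 − 13.6 − 8.6 − 11.3 + 10.2 − 3.4 − 1.1) / 7 = -4.5571%
Mean R_m = (-2.6 − 7.2 − 2.7 − 8.1 + 8.0 − 3.0 − 1.5) / 7 = -2.4429%
Σ(R_i − R̄_i)(R_m − R̄_m) = 238.8529  ⇒  Cov = 238.8529 / 6 = 39.8088
Σ(R_m − R̄_m)² = 164.9771  ⇒  Var(R_m) = 164.9771 / 6 = 27.4962
β = Cov / Var(R_m) = 39.8088 / 27.4962 = 1.4478
MRP = 8.31% − 2.39% = 5.92%
E(R) = R_f + β × MRP = 2.39% + 1.4478 × 5.92% = 10.96%

10.96%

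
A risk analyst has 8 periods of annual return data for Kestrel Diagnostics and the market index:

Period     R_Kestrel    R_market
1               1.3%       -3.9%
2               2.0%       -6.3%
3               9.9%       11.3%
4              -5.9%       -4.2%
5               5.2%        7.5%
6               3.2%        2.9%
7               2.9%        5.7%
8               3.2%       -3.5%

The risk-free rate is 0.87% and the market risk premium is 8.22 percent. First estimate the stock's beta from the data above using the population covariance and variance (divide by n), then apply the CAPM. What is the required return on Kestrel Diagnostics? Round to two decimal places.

4.91%

Mean R_i = (1.3 + 2.0 + 9.9 − 5.9 + 5.2 + 3.2 + 2.9 + 3.2) / 8 = 2.7250%
Mean R_m = (-3.9 − 6.3 + 11.3 − 4.2 + 7.5 + 2.9 + 5.7 − 3.5) / 8 = 1.1875%
Σ(R_i − R̄_i)(R_m − R̄_m) = 146.7025  ⇒  Cov = 146.7025 / 8 = 18.3378
Σ(R_m − R̄_m)² = 298.3488  ⇒  Var(R_m) = 298.3488 / 8 = 37.2936
β = Cov / Var(R_m) = 18.3378 / 37.2936 = 0.4917
E(R) = R_f + β × MRP = 0.87% + 0.4917 × 8.22% = 4.91%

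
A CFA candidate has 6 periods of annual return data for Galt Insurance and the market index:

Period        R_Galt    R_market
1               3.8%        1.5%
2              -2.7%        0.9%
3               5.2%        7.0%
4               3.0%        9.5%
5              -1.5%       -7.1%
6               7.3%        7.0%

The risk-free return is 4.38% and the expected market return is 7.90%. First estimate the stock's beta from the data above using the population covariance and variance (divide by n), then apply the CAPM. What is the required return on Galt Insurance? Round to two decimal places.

Mean R_i = (3.8 − 2.7 + 5.2 + 3.0 − 1.5 + 7.3) / 6 = 2.5167%
Mean R_m = (1.5 + 0.9 + 7.0 + 9.5 − 7.1 + 7.0) / 6 = 3.1333%
Σ(R_i − R̄_i)(R_m − R̄_m) = 82.6067  ⇒  Cov = 82.6067 / 6 = 13.7678
Σ(R_m − R̄_m)² = 182.8133  ⇒  Var(R_m) = 182.8133 / 6 = 30.4689
β = Cov / Var(R_m) = 13.7678 / 30.4689 = 0.4519
MRP = 7.90% − 4.38% = 3.52%
E(R) = R_f + β × MRP = 4.38% + 0.4519 × 3.52% = 5.97%

5.97%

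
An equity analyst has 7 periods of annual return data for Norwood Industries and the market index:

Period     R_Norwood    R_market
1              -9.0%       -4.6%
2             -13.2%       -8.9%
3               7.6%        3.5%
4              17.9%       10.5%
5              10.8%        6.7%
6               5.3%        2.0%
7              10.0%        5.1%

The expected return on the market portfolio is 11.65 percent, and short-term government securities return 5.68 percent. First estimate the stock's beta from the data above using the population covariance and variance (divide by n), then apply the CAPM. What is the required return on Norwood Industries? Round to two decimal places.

15.62%

Mean R_i = (-9.0 − 13.2 + 7.6 + 17.9 + 10.8 + 5.3 + 10.0) / 7 = 4.2000%
Mean R_m = (-4.6 − 8.9 + 3.5 + 10.5 + 6.7 + 2.0 + 5.1) / 7 = 2.0429%
Σ(R_i − R̄_i)(R_m − R̄_m) = 447.3300  ⇒  Cov = 447.3300 / 7 = 63.9043
Σ(R_m − R̄_m)² = 268.5571  ⇒  Var(R_m) = 268.5571 / 7 = 38.3653
β = Cov / Var(R_m) = 63.9043 / 38.3653 = 1.6657
MRP = 11.65% − 5.68% = 5.97%
E(R) = R_f + β × MRP = 5.68% + 1.6657 × 5.97% = 15.62%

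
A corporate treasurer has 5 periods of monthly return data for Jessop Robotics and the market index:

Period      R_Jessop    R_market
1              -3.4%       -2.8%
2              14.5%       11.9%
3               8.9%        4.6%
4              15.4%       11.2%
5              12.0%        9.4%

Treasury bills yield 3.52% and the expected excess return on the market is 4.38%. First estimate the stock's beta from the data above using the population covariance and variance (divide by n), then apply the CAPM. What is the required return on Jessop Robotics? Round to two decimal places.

Mean R_i = (-3.4 + 14.5 + 8.9 + 15.4 + 12.0) / 5 = 9.4800%
Mean R_m = (-2.8 + 11.9 + 4.6 + 11.2 + 9.4) / 5 = 6.8600%
Σ(R_i − R̄_i)(R_m − R̄_m) = 183.1260  ⇒  Cov = 183.1260 / 5 = 36.6252
Σ(R_m − R̄_m)² = 149.1120  ⇒  Var(R_m) = 149.1120 / 5 = 29.8224
β = Cov / Var(R_m) = 36.6252 / 29.8224 = 1.2281
E(R) = R_f + β × MRP = 3.52% + 1.2281 × 4.38% = 8.90%

8.90%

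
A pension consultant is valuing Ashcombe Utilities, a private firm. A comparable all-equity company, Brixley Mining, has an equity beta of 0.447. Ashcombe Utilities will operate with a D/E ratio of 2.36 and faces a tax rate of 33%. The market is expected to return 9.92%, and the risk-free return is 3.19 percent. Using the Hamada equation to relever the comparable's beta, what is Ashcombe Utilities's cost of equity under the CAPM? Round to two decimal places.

10.96%

β_L = β_U × [1 + (1 − t)(D/E)] = 0.447 × [1 + (1 − 0.33) × 2.36]
    = 0.447 × [1 + 0.67 × 2.36] = 0.447 × 2.5812 = 1.1538
MRP = 9.92% − 3.19% = 6.73%
E(R) = R_f + β_L × MRP = 3.19% + 1.1538 × 6.73% = 10.96%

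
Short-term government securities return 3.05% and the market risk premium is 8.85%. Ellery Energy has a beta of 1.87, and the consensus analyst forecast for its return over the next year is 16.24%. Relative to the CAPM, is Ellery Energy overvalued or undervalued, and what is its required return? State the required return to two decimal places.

Overvalued; required return 19.60%

Required return = R_f + β·MRP = 3.05% + 1.87 × 8.85% = 19.60%
Forecast 16.24% < required 19.60% → the stock plots below the SML → overvalued.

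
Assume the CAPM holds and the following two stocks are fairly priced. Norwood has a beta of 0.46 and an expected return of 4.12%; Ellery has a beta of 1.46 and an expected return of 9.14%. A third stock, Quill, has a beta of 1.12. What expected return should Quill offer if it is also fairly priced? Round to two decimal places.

MRP (SML slope) = (9.14% − 4.12%) / (1.46 − 0.46) = 5.02% / 1.00 = 5.0200%
R_f (intercept) = 4.12% − 0.46 × 5.0200% = 1.8108%
E(R_Quill) = R_f + β × MRP = 1.8108% + 1.12 × 5.0200% = 7.43%

7.43%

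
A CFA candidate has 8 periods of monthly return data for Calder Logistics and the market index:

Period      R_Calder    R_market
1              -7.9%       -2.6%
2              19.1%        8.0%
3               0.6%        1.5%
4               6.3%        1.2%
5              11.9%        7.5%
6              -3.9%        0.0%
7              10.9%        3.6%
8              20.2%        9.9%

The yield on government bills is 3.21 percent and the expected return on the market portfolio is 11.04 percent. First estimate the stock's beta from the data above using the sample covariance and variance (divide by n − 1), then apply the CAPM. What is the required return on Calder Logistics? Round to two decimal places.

20.63%

Mean R_i = (-7.9 + 19.1 + 0.6 + 6.3 + 11.9 − 3.9 + 10.9 + 20.2) / 8 = 7.1500%
Mean R_m = (-2.6 + 8.0 + 1.5 + 1.2 + 7.5 + 0.0 + 3.6 + 9.9) / 8 = 3.6375%
Σ(R_i − R̄_i)(R_m − R̄_m) = 302.2050  ⇒  Cov = 302.2050 / 7 = 43.1721
Σ(R_m − R̄_m)² = 135.8188  ⇒  Var(R_m) = 135.8188 / 7 = 19.4027
β = Cov / Var(R_m) = 43.1721 / 19.4027 = 2.2251
MRP = 11.04% − 3.21% = 7.83%
E(R) = R_f + β × MRP = 3.21% + 2.2251 × 7.83% = 20.63%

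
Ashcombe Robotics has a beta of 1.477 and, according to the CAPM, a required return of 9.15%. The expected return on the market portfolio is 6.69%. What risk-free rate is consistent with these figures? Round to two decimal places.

E(R) = R_f + β(E(R_m) − R_f) = R_f(1 − β) + β·E(R_m)
9.15% = R_f × (1 − 1.477) + 1.477 × 6.69%
9.15% = R_f × -0.477 + 9.88113%
R_f = (9.15% − 9.88113%) / -0.477 = 1.53%

1.53%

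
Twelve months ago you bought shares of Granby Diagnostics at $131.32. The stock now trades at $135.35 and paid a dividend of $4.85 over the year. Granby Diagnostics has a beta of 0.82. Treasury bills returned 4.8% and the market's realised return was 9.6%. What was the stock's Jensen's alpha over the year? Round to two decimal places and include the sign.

-1.97%

Realised HPR = (P1 + D1 − P0) / P0 = (135.35 + 4.85 − 131.32) / 131.32 = 8.88 / 131.32 = 6.7621%
MRP = 9.6% − 4.8% = 4.80%
CAPM required = R_f + β·MRP = 4.8% + 0.82 × 4.8% = 8.7360%
α = realised − required = 6.7621% − 8.7360% = -1.97%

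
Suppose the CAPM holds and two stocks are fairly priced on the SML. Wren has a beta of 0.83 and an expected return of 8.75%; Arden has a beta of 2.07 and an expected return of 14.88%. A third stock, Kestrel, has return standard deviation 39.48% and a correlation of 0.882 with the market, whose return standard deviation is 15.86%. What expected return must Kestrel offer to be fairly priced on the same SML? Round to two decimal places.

15.50%

MRP = (14.88% − 8.75%) / (2.07 − 0.83) = 4.9435%
R_f = 8.75% − 0.83 × 4.9435% = 4.6469%
β_Kestrel = ρ·σ_i/σ_m = 0.882 × 39.48 / 15.86 = 2.1955
E(R_Kestrel) = R_f + β × MRP = 4.6469% + 2.1955 × 4.9435% = 15.50%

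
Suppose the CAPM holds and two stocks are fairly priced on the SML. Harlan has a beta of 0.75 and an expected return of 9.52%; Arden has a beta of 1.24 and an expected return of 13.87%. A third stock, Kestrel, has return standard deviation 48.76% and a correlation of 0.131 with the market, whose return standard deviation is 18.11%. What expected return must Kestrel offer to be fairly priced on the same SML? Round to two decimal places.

MRP = (13.87% − 9.52%) / (1.24 − 0.75) = 8.8776%
R_f = 9.52% − 0.75 × 8.8776% = 2.8618%
β_Kestrel = ρ·σ_i/σ_m = 0.131 × 48.76 / 18.11 = 0.3527
E(R_Kestrel) = R_f + β × MRP = 2.8618% + 0.3527 × 8.8776% = 5.99%

5.99%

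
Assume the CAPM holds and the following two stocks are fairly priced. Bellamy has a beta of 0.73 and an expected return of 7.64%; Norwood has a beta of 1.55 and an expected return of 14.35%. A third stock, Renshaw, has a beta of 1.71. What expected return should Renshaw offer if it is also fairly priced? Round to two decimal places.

15.66%

MRP (SML slope) = (14.35% − 7.64%) / (1.55 − 0.73) = 6.71% / 0.82 = 8.1829%
R_f (intercept) = 7.64% − 0.73 × 8.1829% = 1.6665%
E(R_Renshaw) = R_f + β × MRP = 1.6665% + 1.71 × 8.1829% = 15.66%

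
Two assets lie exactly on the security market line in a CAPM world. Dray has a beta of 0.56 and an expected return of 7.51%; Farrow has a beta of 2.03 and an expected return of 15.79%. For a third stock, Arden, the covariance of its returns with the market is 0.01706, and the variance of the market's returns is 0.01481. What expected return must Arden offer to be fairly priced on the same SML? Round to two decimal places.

MRP = (15.79% − 7.51%) / (2.03 − 0.56) = 5.6327%
R_f = 7.51% − 0.56 × 5.6327% = 4.3557%
β_Arden = Cov / Var(R_m) = 0.01706 / 0.01481 = 1.1519
E(R_Arden) = R_f + β × MRP = 4.3557% + 1.1519 × 5.6327% = 10.84%

10.84%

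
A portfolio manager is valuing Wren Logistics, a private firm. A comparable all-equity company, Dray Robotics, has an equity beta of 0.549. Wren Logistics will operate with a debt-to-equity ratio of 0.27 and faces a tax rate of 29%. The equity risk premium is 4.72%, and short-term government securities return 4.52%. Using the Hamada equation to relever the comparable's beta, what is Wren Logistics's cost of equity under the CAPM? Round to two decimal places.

7.61%

β_L = β_U × [1 + (1 − t)(D/E)] = 0.549 × [1 + (1 − 0.29) × 0.27]
    = 0.549 × [1 + 0.71 × 0.27] = 0.549 × 1.1917 = 0.6542
E(R) = R_f + β_L × MRP = 4.52% + 0.6542 × 4.72% = 7.61%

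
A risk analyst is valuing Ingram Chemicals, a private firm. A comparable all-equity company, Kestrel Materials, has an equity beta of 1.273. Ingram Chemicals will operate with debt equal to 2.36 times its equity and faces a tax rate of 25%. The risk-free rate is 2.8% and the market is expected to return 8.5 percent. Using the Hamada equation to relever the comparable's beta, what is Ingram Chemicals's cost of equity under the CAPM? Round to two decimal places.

β_L = β_U × [1 + (1 − t)(D/E)] = 1.273 × [1 + (1 − 0.25) × 2.36]
    = 1.273 × [1 + 0.75 × 2.36] = 1.273 × 2.7700 = 3.5262
MRP = 8.5% − 2.8% = 5.70%
E(R) = R_f + β_L × MRP = 2.8% + 3.5262 × 5.7% = 22.90%

22.90%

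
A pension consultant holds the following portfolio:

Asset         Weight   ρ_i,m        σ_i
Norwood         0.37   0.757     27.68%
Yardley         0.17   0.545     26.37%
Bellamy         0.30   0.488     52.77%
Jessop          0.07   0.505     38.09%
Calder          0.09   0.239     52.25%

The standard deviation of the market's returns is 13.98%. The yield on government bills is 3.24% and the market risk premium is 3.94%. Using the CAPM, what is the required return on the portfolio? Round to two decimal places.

β_Norwood = 0.757 × 27.68% / 13.98% = 1.4988
β_Yardley = 0.545 × 26.37% / 13.98% = 1.0280
β_Bellamy = 0.488 × 52.77% / 13.98% = 1.8420
β_Jessop = 0.505 × 38.09% / 13.98% = 1.3759
β_Calder = 0.239 × 52.25% / 13.98% = 0.8933
β_P = Σ w_i β_i = 0.37×1.4988 + 0.17×1.0280 + 0.30×1.8420 + 0.07×1.3759 + 0.09×0.8933 = 1.4586
E(R_P) = R_f + β_P × MRP = 3.24% + 1.4586 × 3.94% = 8.99%

8.99%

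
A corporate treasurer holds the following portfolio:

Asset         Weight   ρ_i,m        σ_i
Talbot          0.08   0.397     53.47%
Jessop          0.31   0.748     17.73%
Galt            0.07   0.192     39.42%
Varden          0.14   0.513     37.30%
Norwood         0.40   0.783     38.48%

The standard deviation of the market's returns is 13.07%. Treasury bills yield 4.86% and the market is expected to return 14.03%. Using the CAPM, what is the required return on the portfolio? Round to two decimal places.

19.64%

β_Talbot = 0.397 × 53.47% / 13.07% = 1.6241
β_Jessop = 0.748 × 17.73% / 13.07% = 1.0147
β_Galt = 0.192 × 39.42% / 13.07% = 0.5791
β_Varden = 0.513 × 37.30% / 13.07% = 1.4640
β_Norwood = 0.783 × 38.48% / 13.07% = 2.3053
β_P = Σ w_i β_i = 0.08×1.6241 + 0.31×1.0147 + 0.07×0.5791 + 0.14×1.4640 + 0.40×2.3053 = 1.6121
MRP = 14.03% − 4.86% = 9.17%
E(R_P) = R_f + β_P × MRP = 4.86% + 1.6121 × 9.17% = 19.64%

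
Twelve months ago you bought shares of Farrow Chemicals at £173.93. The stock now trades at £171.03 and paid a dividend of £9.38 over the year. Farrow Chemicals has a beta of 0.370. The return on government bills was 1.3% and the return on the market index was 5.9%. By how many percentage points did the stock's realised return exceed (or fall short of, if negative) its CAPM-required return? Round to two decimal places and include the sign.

+0.72%

Realised HPR = (P1 + D1 − P0) / P0 = (171.03 + 9.38 − 173.93) / 173.93 = 6.48 / 173.93 = 3.7256%
MRP = 5.9% − 1.3% = 4.60%
CAPM required = R_f + β·MRP = 1.3% + 0.370 × 4.6% = 3.0020%
α = realised − required = 3.7256% − 3.0020% = +0.72%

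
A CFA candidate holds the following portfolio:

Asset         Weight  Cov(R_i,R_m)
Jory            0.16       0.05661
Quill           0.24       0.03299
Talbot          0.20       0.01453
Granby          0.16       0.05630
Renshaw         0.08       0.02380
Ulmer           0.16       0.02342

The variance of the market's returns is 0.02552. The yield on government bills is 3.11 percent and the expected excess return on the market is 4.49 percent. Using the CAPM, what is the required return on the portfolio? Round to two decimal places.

9.19%

β_Jory = 0.05661 / 0.02552 = 2.2183
β_Quill = 0.03299 / 0.02552 = 1.2927
β_Talbot = 0.01453 / 0.02552 = 0.5694
β_Granby = 0.05630 / 0.02552 = 2.2061
β_Renshaw = 0.02380 / 0.02552 = 0.9326
β_Ulmer = 0.02342 / 0.02552 = 0.9177
β_P = Σ w_i β_i = 0.16×2.2183 + 0.24×1.2927 + 0.20×0.5694 + 0.16×2.2061 + 0.08×0.9326 + 0.16×0.9177 = 1.3535
E(R_P) = R_f + β_P × MRP = 3.11% + 1.3535 × 4.49% = 9.19%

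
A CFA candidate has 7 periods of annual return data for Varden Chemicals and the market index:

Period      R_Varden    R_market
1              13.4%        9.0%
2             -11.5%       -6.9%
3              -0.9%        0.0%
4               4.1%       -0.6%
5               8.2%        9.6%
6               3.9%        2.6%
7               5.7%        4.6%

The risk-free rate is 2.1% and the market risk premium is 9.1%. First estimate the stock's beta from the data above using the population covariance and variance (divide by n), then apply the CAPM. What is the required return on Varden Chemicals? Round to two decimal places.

Mean R_i = (13.4 − 11.5 − 0.9 + 4.1 + 8.2 + 3.9 + 5.7) / 7 = 3.2714%
Mean R_m = (9.0 − 6.9 + 0.0 − 0.6 + 9.6 + 2.6 + 4.6) / 7 = 2.6143%
Σ(R_i − R̄_i)(R_m − R̄_m) = 252.7029  ⇒  Cov = 252.7029 / 7 = 36.1004
Σ(R_m − R̄_m)² = 201.2086  ⇒  Var(R_m) = 201.2086 / 7 = 28.7441
β = Cov / Var(R_m) = 36.1004 / 28.7441 = 1.2559
E(R) = R_f + β × MRP = 2.1% + 1.2559 × 9.1% = 13.53%

13.53%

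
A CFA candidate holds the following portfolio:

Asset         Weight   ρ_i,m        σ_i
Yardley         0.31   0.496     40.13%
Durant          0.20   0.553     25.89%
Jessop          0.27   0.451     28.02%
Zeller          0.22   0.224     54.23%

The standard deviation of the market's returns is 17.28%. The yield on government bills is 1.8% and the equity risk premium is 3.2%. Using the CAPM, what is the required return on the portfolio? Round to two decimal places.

β_Yardley = 0.496 × 40.13% / 17.28% = 1.1519
β_Durant = 0.553 × 25.89% / 17.28% = 0.8285
β_Jessop = 0.451 × 28.02% / 17.28% = 0.7313
β_Zeller = 0.224 × 54.23% / 17.28% = 0.7030
β_P = Σ w_i β_i = 0.31×1.1519 + 0.20×0.8285 + 0.27×0.7313 + 0.22×0.7030 = 0.8749
E(R_P) = R_f + β_P × MRP = 1.8% + 0.8749 × 3.2% = 4.60%

4.60%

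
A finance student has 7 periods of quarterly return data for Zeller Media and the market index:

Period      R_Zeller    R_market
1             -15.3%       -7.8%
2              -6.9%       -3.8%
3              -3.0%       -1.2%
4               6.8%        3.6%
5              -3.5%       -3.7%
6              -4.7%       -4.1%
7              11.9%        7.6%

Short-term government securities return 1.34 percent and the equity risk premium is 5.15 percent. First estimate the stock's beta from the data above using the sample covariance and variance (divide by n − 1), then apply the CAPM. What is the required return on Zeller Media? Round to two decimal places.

9.96%

Mean R_i = (-15.3 − 6.9 − 3.0 + 6.8 − 3.5 − 4.7 + 11.9) / 7 = -2.1000%
Mean R_m = (-7.8 − 3.8 − 1.2 + 3.6 − 3.7 − 4.1 + 7.6) / 7 = -1.3429%
Σ(R_i − R̄_i)(R_m − R̄_m) = 276.5600  ⇒  Cov = 276.5600 / 6 = 46.0933
Σ(R_m − R̄_m)² = 165.3171  ⇒  Var(R_m) = 165.3171 / 6 = 27.5529
β = Cov / Var(R_m) = 46.0933 / 27.5529 = 1.6729
E(R) = R_f + β × MRP = 1.34% + 1.6729 × 5.15% = 9.96%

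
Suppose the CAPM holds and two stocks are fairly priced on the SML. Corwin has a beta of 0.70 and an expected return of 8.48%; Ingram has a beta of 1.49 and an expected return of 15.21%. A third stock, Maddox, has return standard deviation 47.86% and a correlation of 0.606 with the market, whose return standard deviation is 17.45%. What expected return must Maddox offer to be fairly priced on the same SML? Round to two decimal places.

16.68%

MRP = (15.21% − 8.48%) / (1.49 − 0.70) = 8.5190%
R_f = 8.48% − 0.70 × 8.5190% = 2.5167%
β_Maddox = ρ·σ_i/σ_m = 0.606 × 47.86 / 17.45 = 1.6621
E(R_Maddox) = R_f + β × MRP = 2.5167% + 1.6621 × 8.5190% = 16.68%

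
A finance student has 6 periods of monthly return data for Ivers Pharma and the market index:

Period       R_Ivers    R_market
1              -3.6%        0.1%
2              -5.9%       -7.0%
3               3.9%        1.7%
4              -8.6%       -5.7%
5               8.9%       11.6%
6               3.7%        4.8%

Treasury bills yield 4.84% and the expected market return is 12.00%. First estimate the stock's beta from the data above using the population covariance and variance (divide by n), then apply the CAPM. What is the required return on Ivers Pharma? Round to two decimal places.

Mean R_i = (-3.6 − 5.9 + 3.9 − 8.6 + 8.9 + 3.7) / 6 = -0.2667%
Mean R_m = (0.1 − 7.0 + 1.7 − 5.7 + 11.6 + 4.8) / 6 = 0.9167%
Σ(R_i − R̄_i)(R_m − R̄_m) = 219.0567  ⇒  Cov = 219.0567 / 6 = 36.5095
Σ(R_m − R̄_m)² = 236.9483  ⇒  Var(R_m) = 236.9483 / 6 = 39.4914
β = Cov / Var(R_m) = 36.5095 / 39.4914 = 0.9245
MRP = 12.00% − 4.84% = 7.16%
E(R) = R_f + β × MRP = 4.84% + 0.9245 × 7.16% = 11.46%

11.46%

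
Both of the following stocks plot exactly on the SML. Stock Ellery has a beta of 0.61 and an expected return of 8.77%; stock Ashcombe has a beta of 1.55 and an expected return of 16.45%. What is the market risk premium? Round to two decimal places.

Both satisfy E(R) = R_f + β·MRP, so the slope of the SML is
MRP = (16.45% − 8.77%) / (1.55 − 0.61) = 7.68% / 0.94 = 8.1702%

8.17%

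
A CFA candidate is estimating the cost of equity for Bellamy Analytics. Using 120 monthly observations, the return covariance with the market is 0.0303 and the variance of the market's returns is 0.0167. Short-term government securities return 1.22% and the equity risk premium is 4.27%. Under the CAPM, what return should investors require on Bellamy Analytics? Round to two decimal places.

β = Cov(R_i, R_m) / Var(R_m) = 0.0303 / 0.0167 = 1.8144
E(R) = R_f + β × MRP = 1.22% + 1.8144 × 4.27% = 8.97%

8.97%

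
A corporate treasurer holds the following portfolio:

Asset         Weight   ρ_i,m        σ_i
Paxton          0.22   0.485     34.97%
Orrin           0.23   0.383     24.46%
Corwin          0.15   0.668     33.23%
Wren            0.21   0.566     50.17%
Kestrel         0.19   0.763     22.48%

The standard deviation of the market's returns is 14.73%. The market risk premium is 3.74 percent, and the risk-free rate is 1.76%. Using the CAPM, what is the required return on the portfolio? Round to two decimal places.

β_Paxton = 0.485 × 34.97% / 14.73% = 1.1514
β_Orrin = 0.383 × 24.46% / 14.73% = 0.6360
β_Corwin = 0.668 × 33.23% / 14.73% = 1.5070
β_Wren = 0.566 × 50.17% / 14.73% = 1.9278
β_Kestrel = 0.763 × 22.48% / 14.73% = 1.1644
β_P = Σ w_i β_i = 0.22×1.1514 + 0.23×0.6360 + 0.15×1.5070 + 0.21×1.9278 + 0.19×1.1644 = 1.2517
E(R_P) = R_f + β_P × MRP = 1.76% + 1.2517 × 3.74% = 6.44%

6.44%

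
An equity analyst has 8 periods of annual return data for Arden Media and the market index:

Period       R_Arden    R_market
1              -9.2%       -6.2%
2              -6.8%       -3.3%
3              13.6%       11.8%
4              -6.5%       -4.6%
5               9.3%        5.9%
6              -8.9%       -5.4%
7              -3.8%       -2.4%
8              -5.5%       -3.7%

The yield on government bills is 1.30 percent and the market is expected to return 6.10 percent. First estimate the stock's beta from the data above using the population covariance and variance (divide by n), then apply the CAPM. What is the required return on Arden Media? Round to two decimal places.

Mean R_i = (-9.2 − 6.8 + 13.6 − 6.5 + 9.3 − 8.9 − 3.8 − 5.5) / 8 = -2.2250%
Mean R_m = (-6.2 − 3.3 + 11.8 − 4.6 + 5.9 − 5.4 − 2.4 − 3.7) / 8 = -0.9875%
Σ(R_i − R̄_i)(R_m − R̄_m) = 384.6825  ⇒  Cov = 384.6825 / 8 = 48.0853
Σ(R_m − R̄_m)² = 285.3488  ⇒  Var(R_m) = 285.3488 / 8 = 35.6686
β = Cov / Var(R_m) = 48.0853 / 35.6686 = 1.3481
MRP = 6.10% − 1.30% = 4.80%
E(R) = R_f + β × MRP = 1.30% + 1.3481 × 4.80% = 7.77%

7.77%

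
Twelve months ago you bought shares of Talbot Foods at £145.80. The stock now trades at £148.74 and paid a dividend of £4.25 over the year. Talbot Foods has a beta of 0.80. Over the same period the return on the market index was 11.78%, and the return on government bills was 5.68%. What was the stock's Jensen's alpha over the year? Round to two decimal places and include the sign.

Realised HPR = (P1 + D1 − P0) / P0 = (148.74 + 4.25 − 145.80) / 145.80 = 7.19 / 145.80 = 4.9314%
MRP = 11.78% − 5.68% = 6.10%
CAPM required = R_f + β·MRP = 5.68% + 0.80 × 6.10% = 10.5600%
α = realised − required = 4.9314% − 10.5600% = -5.63%

-5.63%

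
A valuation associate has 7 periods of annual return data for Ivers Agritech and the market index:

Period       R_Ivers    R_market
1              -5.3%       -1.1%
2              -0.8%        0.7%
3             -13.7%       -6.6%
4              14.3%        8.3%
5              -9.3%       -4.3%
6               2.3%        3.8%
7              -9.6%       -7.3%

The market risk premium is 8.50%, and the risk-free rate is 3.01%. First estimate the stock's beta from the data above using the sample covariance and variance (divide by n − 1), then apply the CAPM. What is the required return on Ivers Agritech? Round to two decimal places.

16.69%

Mean R_i = (-5.3 − 0.8 − 13.7 + 14.3 − 9.3 + 2.3 − 9.6) / 7 = -3.1571%
Mean R_m = (-1.1 + 0.7 − 6.6 + 8.3 − 4.3 + 3.8 − 7.3) / 7 = -0.9286%
Σ(R_i − R̄_i)(R_m − R̄_m) = 312.6686  ⇒  Cov = 312.6686 / 6 = 52.1114
Σ(R_m − R̄_m)² = 194.3343  ⇒  Var(R_m) = 194.3343 / 6 = 32.3891
β = Cov / Var(R_m) = 52.1114 / 32.3891 = 1.6089
E(R) = R_f + β × MRP = 3.01% + 1.6089 × 8.50% = 16.69%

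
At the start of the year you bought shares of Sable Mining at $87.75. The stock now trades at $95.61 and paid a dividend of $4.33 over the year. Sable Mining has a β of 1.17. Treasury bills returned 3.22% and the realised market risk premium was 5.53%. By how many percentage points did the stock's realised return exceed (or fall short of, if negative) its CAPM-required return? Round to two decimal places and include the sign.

+4.20%

Realised HPR = (P1 + D1 − P0) / P0 = (95.61 + 4.33 − 87.75) / 87.75 = 12.19 / 87.75 = 13.8917%
CAPM required = R_f + β·MRP = 3.22% + 1.17 × 5.53% = 9.6901%
α = realised − required = 13.8917% − 9.6901% = +4.20%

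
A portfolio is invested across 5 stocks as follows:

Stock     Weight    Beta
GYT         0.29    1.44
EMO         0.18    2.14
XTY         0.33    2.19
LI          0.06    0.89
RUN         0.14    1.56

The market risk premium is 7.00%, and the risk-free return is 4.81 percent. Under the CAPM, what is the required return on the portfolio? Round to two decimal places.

β_P = Σ w_i β_i = 0.29×1.44 + 0.18×2.14 + 0.33×2.19 + 0.06×0.89 + 0.14×1.56 = 1.7973
E(R_P) = R_f + β_P × MRP = 4.81% + 1.7973 × 7.00% = 17.39%

17.39%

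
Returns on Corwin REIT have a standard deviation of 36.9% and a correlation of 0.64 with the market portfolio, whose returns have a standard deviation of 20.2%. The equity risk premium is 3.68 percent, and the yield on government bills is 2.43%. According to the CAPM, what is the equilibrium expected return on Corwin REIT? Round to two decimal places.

6.73%

β = ρ × σ_i / σ_m = 0.64 × 36.9% / 20.2% = 1.1691
E(R) = 2.43% + 1.1691 × 3.68% = 6.73%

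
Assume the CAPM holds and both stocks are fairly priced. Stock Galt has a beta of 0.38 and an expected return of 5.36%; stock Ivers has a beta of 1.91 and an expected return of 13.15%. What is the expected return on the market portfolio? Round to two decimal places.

8.52%

Both satisfy E(R) = R_f + β·MRP, so the slope of the SML is
MRP = (13.15% − 5.36%) / (1.91 − 0.38) = 7.79% / 1.53 = 5.0915%
R_f = E(R_Galt) − β_Galt·MRP = 5.36% − 0.38 × 5.0915% = 3.4252%
E(R_m) = R_f + MRP = 3.4252% + 5.0915% = 8.52%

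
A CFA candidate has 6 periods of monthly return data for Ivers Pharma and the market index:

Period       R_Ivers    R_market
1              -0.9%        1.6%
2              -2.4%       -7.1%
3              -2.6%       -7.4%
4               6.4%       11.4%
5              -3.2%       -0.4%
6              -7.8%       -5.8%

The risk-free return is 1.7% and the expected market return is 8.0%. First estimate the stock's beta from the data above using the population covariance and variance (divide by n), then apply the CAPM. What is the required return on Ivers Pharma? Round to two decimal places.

Mean R_i = (-0.9 − 2.4 − 2.6 + 6.4 − 3.2 − 7.8) / 6 = -1.7500%
Mean R_m = (1.6 − 7.1 − 7.4 + 11.4 − 0.4 − 5.8) / 6 = -1.2833%
Σ(R_i − R̄_i)(R_m − R̄_m) = 140.8450  ⇒  Cov = 140.8450 / 6 = 23.4742
Σ(R_m − R̄_m)² = 261.6083  ⇒  Var(R_m) = 261.6083 / 6 = 43.6014
β = Cov / Var(R_m) = 23.4742 / 43.6014 = 0.5384
MRP = 8.0% − 1.7% = 6.30%
E(R) = R_f + β × MRP = 1.7% + 0.5384 × 6.3% = 5.09%

5.09%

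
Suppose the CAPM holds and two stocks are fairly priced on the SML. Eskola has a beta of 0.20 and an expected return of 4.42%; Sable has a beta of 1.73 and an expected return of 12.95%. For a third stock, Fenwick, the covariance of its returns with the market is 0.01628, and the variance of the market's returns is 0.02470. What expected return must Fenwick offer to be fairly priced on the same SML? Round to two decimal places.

MRP = (12.95% − 4.42%) / (1.73 − 0.20) = 5.5752%
R_f = 4.42% − 0.20 × 5.5752% = 3.3050%
β_Fenwick = Cov / Var(R_m) = 0.01628 / 0.02470 = 0.6591
E(R_Fenwick) = R_f + β × MRP = 3.3050% + 0.6591 × 5.5752% = 6.98%

6.98%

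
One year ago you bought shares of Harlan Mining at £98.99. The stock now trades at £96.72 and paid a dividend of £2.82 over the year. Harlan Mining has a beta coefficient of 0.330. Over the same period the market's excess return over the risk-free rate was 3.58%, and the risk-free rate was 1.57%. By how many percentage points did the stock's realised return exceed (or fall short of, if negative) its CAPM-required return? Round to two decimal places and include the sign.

Realised HPR = (P1 + D1 − P0) / P0 = (96.72 + 2.82 − 98.99) / 98.99 = 0.55 / 98.99 = 0.5556%
CAPM required = R_f + β·MRP = 1.57% + 0.330 × 3.58% = 2.75140%
α = realised − required = 0.5556% − 2.75140% = -2.20%

-2.20%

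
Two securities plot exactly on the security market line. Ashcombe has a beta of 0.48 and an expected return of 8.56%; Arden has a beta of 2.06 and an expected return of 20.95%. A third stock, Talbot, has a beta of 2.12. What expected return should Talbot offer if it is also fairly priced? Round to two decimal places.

MRP (SML slope) = (20.95% − 8.56%) / (2.06 − 0.48) = 12.39% / 1.58 = 7.8418%
R_f (intercept) = 8.56% − 0.48 × 7.8418% = 4.7959%
E(R_Talbot) = R_f + β × MRP = 4.7959% + 2.12 × 7.8418% = 21.42%

21.42%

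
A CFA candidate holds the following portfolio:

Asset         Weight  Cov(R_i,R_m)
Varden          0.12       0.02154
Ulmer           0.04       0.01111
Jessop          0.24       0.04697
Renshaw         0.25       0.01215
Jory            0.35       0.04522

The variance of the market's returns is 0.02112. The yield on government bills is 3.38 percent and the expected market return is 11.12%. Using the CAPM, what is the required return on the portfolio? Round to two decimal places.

β_Varden = 0.02154 / 0.02112 = 1.0199
β_Ulmer = 0.01111 / 0.02112 = 0.5260
β_Jessop = 0.04697 / 0.02112 = 2.2240
β_Renshaw = 0.01215 / 0.02112 = 0.5753
β_Jory = 0.04522 / 0.02112 = 2.1411
β_P = Σ w_i β_i = 0.12×1.0199 + 0.04×0.5260 + 0.24×2.2240 + 0.25×0.5753 + 0.35×2.1411 = 1.5704
MRP = 11.12% − 3.38% = 7.74%
E(R_P) = R_f + β_P × MRP = 3.38% + 1.5704 × 7.74% = 15.53%

15.53%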